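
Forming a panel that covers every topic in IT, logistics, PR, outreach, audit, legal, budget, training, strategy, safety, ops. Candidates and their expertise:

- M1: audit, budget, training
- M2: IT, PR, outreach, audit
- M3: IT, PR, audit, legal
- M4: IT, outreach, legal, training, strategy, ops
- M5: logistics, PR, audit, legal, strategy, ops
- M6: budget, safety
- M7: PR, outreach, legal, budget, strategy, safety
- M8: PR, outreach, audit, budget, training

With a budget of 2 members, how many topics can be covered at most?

Choosing M4, M5 covers {IT, logistics, PR, outreach, audit, legal, training, strategy, ops} — 9 topics.
No choice of 2 members does better; here budget, safety are left uncovered.

9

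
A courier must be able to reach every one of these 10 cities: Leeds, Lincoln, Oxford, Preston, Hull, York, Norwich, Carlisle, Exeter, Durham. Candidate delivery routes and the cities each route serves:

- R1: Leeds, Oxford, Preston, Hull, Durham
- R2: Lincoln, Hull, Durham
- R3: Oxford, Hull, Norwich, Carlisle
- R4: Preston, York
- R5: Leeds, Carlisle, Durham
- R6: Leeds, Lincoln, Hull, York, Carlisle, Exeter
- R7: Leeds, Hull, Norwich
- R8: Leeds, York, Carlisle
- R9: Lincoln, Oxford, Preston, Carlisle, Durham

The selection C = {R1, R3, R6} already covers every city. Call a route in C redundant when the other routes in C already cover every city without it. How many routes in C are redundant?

0

Drop R1: Preston, Durham uncovered — not redundant.
Drop R3: Norwich uncovered — not redundant.
Drop R6: Lincoln, York, Exeter uncovered — not redundant.
None of the routes in C is redundant.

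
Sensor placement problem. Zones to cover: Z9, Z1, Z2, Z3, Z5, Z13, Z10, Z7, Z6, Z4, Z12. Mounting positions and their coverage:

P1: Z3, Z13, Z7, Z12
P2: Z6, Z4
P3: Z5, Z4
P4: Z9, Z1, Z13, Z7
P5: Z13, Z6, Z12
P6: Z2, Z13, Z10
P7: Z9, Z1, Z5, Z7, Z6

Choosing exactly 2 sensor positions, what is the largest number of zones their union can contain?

Choosing P1, P7 covers {Z9, Z1, Z3, Z5, Z13, Z7, Z6, Z12} — 8 zones.
No choice of 2 sensor positions does better; here Z2, Z10, Z4 are left uncovered.

8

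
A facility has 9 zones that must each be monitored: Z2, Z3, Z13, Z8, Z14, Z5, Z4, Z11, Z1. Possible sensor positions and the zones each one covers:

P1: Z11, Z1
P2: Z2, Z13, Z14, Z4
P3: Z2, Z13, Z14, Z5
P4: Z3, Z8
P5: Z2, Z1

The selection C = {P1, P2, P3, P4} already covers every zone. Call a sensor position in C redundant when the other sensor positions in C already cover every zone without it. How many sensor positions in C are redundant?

Drop P1: Z11, Z1 uncovered — not redundant.
Drop P2: Z4 uncovered — not redundant.
Drop P3: Z5 uncovered — not redundant.
Drop P4: Z3, Z8 uncovered — not redundant.
None of the sensor positions in C is redundant.

0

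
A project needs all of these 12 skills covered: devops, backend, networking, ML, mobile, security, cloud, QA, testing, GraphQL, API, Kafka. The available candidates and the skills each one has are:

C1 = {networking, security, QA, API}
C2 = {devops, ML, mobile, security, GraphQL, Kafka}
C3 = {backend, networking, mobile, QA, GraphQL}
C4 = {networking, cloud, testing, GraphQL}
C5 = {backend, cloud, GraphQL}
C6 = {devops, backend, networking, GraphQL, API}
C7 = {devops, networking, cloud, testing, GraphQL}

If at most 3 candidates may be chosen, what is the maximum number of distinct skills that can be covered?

Choosing C1, C2, C4 covers {devops, networking, ML, mobile, security, cloud, QA, testing, GraphQL, API, Kafka} — 11 skills.
No choice of 3 candidates does better; here backend is left uncovered.

11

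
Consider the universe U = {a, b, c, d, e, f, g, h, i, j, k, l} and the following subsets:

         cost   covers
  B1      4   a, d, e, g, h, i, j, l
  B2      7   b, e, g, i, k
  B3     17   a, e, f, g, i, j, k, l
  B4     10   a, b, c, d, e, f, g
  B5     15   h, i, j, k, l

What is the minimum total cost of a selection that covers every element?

B1, B2, B4 cover every element at cost 4 + 7 + 10 = 21.
Any cover uses at least 2 sets; among all covering selections none totals below 21.

21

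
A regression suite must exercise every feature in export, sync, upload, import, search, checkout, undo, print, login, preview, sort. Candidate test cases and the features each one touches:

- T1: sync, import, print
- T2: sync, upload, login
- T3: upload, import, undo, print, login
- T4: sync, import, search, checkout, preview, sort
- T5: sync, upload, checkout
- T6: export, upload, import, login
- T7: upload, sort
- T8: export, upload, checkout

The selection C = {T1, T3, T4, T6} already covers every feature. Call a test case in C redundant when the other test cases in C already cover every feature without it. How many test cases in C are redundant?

1

Drop T1: the rest still cover every feature — redundant.
Drop T3: undo uncovered — not redundant.
Drop T4: search, checkout, preview, sort uncovered — not redundant.
Drop T6: export uncovered — not redundant.
1 redundant: T1.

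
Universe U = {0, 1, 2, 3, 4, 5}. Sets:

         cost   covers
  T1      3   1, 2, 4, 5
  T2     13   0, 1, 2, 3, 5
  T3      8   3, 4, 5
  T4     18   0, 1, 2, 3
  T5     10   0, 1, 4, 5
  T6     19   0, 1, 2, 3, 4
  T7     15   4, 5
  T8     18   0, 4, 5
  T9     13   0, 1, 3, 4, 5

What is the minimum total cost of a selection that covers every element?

T1, T2 cover every element at cost 3 + 13 = 16.
Any cover uses at least 2 sets; among all covering selections none totals below 16.

16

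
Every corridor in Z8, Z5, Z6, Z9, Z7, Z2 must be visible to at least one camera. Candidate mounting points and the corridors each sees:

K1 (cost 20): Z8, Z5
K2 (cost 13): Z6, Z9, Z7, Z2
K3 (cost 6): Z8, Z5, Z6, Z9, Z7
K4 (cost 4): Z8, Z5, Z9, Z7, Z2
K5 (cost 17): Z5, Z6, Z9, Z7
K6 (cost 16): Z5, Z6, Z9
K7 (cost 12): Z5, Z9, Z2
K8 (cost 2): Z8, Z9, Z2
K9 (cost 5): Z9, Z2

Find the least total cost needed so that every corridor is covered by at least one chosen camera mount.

8

K3, K8 cover every corridor at cost 6 + 2 = 8.
Any cover uses at least 2 camera mounts; among all covering selections none totals below 8.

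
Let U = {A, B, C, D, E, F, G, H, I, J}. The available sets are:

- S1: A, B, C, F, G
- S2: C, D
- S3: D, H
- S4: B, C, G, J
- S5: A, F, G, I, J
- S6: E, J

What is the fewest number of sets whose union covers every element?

S1, S3, S5, S6 together cover {A, B, C, D, E, F, G, H, I, J} — every element.
No 3 of the 6 sets cover everything (all 20 triples fall short), so 4 is minimum.

4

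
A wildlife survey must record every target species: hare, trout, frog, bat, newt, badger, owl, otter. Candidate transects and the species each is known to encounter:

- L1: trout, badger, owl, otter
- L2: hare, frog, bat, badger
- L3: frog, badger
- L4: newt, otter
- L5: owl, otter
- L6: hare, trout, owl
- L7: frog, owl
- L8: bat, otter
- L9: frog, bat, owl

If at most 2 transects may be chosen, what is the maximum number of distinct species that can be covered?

Choosing L1, L2 covers {hare, trout, frog, bat, badger, owl, otter} — 7 species.
No choice of 2 transects does better; here newt is left uncovered.

7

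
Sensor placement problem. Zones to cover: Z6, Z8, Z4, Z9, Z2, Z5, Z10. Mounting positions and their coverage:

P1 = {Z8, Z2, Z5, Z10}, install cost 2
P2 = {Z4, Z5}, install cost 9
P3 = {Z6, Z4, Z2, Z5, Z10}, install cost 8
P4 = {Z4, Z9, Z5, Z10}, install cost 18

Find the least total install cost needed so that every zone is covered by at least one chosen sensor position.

P1, P3, P4 cover every zone at install cost 2 + 8 + 18 = 28.
Any cover uses at least 3 sensor positions; among all covering selections none totals below 28.

28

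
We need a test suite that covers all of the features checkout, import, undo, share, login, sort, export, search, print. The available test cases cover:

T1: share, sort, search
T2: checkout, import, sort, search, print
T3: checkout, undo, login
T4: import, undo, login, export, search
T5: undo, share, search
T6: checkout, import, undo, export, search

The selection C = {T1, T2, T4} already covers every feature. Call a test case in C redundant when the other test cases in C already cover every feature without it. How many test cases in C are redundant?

0

Drop T1: share uncovered — not redundant.
Drop T2: checkout, print uncovered — not redundant.
Drop T4: undo, login, export uncovered — not redundant.
None of the test cases in C is redundant.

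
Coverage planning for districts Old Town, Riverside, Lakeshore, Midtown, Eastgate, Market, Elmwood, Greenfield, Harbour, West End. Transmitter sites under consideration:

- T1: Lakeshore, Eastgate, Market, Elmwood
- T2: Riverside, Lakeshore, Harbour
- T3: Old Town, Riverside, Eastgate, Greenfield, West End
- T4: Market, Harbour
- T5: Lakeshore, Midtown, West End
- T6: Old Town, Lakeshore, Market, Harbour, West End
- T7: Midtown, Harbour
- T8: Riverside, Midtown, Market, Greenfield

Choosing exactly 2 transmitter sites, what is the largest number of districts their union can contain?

8

Choosing T1, T3 covers {Old Town, Riverside, Lakeshore, Eastgate, Market, Elmwood, Greenfield, West End} — 8 districts.
No choice of 2 transmitter sites does better; here Midtown, Harbour are left uncovered.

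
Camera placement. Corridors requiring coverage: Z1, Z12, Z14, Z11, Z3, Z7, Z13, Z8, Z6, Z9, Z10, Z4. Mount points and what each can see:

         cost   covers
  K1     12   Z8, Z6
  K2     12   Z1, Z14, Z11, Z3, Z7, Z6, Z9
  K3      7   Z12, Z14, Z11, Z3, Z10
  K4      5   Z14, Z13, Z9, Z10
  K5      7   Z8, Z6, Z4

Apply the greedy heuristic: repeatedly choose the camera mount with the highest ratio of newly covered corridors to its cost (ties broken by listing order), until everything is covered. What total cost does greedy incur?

Pick 1: K4 adds 4 new (Z14, Z13, Z9, Z10) at cost 5 (ratio 4/5).
Pick 2: K3 adds 3 new (Z12, Z11, Z3) at cost 7 (ratio 3/7).
Pick 3: K5 adds 3 new (Z8, Z6, Z4) at cost 7 (ratio 3/7).
Pick 4: K2 adds 2 new (Z1, Z7) at cost 12 (ratio 2/12).
Greedy total cost: 5 + 7 + 7 + 12 = 31.

31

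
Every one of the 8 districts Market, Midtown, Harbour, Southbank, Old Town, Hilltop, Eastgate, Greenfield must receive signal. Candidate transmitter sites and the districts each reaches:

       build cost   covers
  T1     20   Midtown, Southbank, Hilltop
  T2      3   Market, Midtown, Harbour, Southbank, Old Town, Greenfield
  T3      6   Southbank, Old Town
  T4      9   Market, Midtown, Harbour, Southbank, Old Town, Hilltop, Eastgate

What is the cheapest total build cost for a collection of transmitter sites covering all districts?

T2, T4 cover every district at build cost 3 + 9 = 12.
Any cover uses at least 2 transmitter sites; among all covering selections none totals below 12.

12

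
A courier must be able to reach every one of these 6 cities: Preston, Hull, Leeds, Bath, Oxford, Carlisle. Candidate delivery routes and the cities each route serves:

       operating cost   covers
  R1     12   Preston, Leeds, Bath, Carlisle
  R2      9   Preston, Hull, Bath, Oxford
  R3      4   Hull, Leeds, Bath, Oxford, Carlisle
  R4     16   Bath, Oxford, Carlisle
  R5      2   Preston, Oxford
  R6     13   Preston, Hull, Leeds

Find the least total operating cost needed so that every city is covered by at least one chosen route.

R3, R5 cover every city at operating cost 4 + 2 = 6.
Any cover uses at least 2 routes; among all covering selections none totals below 6.

6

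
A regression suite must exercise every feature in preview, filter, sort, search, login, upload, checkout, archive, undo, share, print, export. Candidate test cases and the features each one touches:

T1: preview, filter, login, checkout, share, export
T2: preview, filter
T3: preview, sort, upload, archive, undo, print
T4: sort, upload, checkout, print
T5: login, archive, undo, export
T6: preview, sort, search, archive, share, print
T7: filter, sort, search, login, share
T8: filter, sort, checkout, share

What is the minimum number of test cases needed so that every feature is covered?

T1, T3, T6 together cover {preview, filter, sort, search, login, upload, checkout, archive, undo, share, print, export} — every feature.
No 2 of the 8 test cases cover everything (all 28 pairs fall short), so 3 is minimum.

3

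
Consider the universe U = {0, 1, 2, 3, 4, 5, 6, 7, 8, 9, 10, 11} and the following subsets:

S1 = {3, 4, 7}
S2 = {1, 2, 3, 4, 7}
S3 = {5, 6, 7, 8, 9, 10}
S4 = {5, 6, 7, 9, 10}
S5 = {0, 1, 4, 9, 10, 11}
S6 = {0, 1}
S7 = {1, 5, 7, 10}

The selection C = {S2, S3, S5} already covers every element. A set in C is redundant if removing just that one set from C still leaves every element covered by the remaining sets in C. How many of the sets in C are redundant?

0

Drop S2: 2, 3 uncovered — not redundant.
Drop S3: 5, 6, 8 uncovered — not redundant.
Drop S5: 0, 11 uncovered — not redundant.
None of the sets in C is redundant.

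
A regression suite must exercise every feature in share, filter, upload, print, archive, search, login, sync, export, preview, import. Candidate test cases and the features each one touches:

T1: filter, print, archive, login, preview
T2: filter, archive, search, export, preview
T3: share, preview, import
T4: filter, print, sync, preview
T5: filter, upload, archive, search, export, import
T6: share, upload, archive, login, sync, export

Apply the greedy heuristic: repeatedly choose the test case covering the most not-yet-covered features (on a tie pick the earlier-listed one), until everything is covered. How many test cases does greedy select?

Pick 1: T5 covers 6 new features (filter, upload, archive, search, export, import).
Pick 2: T1 covers 3 new features (print, login, preview).
Pick 3: T6 covers 2 new features (share, sync).
Greedy uses 3 test cases.

3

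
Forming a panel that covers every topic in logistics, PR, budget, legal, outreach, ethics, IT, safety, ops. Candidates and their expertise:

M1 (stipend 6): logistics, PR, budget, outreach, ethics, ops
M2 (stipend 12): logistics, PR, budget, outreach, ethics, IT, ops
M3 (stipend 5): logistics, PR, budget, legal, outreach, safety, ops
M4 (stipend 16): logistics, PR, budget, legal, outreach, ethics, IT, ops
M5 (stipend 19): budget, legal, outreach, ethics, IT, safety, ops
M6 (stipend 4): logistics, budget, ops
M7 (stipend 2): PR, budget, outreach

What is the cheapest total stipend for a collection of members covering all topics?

M2, M3 cover every topic at stipend 12 + 5 = 17.
Any cover uses at least 2 members; among all covering selections none totals below 17.
Greedy by coverage-per-stipend would pick M7, M3, M1, M2 for 25 — worse than the optimum 17.

17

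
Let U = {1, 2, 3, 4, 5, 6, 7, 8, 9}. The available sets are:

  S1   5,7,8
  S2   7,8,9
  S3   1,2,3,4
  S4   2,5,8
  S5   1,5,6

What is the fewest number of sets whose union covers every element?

S2, S3, S5 together cover {1, 2, 3, 4, 5, 6, 7, 8, 9} — every element.
No 2 of the 5 sets cover everything (all 10 pairs fall short), so 3 is minimum.
Greedy (largest uncovered first) would take S3, S1, S2, S5 — 4 sets — but 3 suffice.

3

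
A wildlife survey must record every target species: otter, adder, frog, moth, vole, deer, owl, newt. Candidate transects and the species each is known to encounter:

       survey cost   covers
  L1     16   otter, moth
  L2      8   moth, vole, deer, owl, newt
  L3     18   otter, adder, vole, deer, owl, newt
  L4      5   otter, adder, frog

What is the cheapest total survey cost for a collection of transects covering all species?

L2, L4 cover every species at survey cost 8 + 5 = 13.
Any cover uses at least 2 transects; among all covering selections none totals below 13.

13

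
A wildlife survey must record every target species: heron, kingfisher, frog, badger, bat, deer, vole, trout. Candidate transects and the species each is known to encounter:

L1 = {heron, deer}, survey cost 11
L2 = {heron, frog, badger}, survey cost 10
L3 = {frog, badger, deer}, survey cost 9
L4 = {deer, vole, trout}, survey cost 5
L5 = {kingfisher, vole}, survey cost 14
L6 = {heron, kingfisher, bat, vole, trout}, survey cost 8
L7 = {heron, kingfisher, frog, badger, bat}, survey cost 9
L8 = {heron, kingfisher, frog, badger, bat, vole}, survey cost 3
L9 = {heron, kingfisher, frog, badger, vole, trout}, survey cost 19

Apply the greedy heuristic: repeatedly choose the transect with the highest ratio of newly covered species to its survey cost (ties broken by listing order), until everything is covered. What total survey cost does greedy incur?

Pick 1: L8 adds 6 new (heron, kingfisher, frog, badger, bat, vole) at survey cost 3 (ratio 6/3).
Pick 2: L4 adds 2 new (deer, trout) at survey cost 5 (ratio 2/5).
Greedy total survey cost: 3 + 5 = 8.

8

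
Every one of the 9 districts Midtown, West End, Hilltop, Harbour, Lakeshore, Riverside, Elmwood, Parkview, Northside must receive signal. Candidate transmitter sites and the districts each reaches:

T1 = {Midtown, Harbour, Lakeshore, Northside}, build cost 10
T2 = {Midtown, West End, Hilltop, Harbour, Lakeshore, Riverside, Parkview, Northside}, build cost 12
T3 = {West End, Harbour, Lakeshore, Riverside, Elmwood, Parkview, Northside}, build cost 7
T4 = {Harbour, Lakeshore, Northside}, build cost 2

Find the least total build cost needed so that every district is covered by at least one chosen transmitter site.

T2, T3 cover every district at build cost 12 + 7 = 19.
Any cover uses at least 2 transmitter sites; among all covering selections none totals below 19.
Greedy by coverage-per-build cost would pick T4, T3, T2 for 21 — worse than the optimum 19.

19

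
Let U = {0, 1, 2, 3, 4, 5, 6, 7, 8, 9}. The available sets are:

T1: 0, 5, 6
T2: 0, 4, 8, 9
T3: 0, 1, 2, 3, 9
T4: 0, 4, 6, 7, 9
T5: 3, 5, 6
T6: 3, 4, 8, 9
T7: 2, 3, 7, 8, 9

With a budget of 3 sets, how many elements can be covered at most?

Choosing T1, T2, T3 covers {0, 1, 2, 3, 4, 5, 6, 8, 9} — 9 elements.
No choice of 3 sets does better; here 7 is left uncovered.

9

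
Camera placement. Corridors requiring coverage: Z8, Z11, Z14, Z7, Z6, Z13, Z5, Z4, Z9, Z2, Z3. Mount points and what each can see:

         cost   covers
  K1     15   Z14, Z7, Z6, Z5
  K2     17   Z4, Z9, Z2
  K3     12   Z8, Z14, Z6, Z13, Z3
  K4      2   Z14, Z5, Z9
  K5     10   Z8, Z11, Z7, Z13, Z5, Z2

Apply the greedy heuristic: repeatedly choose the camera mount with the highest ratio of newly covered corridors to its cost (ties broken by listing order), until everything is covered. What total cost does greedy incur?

41

Pick 1: K4 adds 3 new (Z14, Z5, Z9) at cost 2 (ratio 3/2).
Pick 2: K5 adds 5 new (Z8, Z11, Z7, Z13, Z2) at cost 10 (ratio 5/10).
Pick 3: K3 adds 2 new (Z6, Z3) at cost 12 (ratio 2/12).
Pick 4: K2 adds 1 new (Z4) at cost 17 (ratio 1/17).
Greedy total cost: 2 + 10 + 12 + 17 = 41. (The true optimum is 39, so greedy overshoots here.)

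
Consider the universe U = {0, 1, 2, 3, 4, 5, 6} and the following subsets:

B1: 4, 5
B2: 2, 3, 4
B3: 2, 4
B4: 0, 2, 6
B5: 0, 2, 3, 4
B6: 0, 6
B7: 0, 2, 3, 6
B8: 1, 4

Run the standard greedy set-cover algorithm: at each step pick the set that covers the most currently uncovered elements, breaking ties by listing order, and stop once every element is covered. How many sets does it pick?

4

Pick 1: B5 covers 4 new elements (0, 2, 3, 4).
Pick 2: B1 covers 1 new elements (5).
Pick 3: B4 covers 1 new elements (6).
Pick 4: B8 covers 1 new elements (1).
Greedy uses 4 sets. (The true minimum is 3.)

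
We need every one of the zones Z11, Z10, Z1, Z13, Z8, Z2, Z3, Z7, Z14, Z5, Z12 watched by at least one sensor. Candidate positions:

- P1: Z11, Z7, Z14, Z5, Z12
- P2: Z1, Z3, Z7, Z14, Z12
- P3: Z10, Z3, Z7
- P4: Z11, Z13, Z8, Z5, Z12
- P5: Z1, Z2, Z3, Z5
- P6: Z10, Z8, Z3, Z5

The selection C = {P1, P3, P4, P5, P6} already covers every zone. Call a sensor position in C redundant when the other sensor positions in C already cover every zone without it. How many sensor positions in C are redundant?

2

Drop P1: Z14 uncovered — not redundant.
Drop P3: the rest still cover every zone — redundant.
Drop P4: Z13 uncovered — not redundant.
Drop P5: Z1, Z2 uncovered — not redundant.
Drop P6: the rest still cover every zone — redundant.
2 redundant: P3, P6.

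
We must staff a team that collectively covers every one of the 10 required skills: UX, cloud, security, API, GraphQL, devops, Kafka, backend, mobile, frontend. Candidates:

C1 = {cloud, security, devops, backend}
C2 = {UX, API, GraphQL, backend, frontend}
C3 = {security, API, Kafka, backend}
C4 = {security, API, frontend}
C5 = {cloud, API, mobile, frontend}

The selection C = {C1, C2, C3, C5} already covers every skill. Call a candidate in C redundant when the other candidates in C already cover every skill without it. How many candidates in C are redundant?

0

Drop C1: devops uncovered — not redundant.
Drop C2: UX, GraphQL uncovered — not redundant.
Drop C3: Kafka uncovered — not redundant.
Drop C5: mobile uncovered — not redundant.
None of the candidates in C is redundant.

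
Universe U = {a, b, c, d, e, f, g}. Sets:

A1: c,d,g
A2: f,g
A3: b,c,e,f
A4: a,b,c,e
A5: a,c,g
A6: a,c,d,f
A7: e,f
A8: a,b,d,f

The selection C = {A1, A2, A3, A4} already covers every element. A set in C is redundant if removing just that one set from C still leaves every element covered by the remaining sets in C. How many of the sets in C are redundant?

2

Drop A1: d uncovered — not redundant.
Drop A2: the rest still cover every element — redundant.
Drop A3: the rest still cover every element — redundant.
Drop A4: a uncovered — not redundant.
2 redundant: A2, A3.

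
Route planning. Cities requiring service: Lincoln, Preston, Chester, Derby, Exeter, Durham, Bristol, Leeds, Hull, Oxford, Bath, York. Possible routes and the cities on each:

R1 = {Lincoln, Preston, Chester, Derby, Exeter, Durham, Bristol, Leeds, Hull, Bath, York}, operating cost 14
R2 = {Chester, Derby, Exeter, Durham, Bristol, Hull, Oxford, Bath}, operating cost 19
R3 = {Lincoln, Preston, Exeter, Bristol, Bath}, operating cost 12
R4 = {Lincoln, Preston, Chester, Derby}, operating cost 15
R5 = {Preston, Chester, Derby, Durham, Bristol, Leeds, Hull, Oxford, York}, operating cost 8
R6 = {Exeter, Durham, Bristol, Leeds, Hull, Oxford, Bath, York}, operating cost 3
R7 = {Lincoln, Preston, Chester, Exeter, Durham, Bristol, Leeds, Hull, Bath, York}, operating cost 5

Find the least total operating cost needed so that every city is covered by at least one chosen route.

13

R5, R7 cover every city at operating cost 8 + 5 = 13.
Any cover uses at least 2 routes; among all covering selections none totals below 13.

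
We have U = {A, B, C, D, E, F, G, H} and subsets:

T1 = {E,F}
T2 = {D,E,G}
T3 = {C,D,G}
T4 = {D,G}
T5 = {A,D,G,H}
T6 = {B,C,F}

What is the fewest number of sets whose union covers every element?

T1, T5, T6 together cover {A, B, C, D, E, F, G, H} — every element.
No 2 of the 6 sets cover everything (all 15 pairs fall short), so 3 is minimum.

3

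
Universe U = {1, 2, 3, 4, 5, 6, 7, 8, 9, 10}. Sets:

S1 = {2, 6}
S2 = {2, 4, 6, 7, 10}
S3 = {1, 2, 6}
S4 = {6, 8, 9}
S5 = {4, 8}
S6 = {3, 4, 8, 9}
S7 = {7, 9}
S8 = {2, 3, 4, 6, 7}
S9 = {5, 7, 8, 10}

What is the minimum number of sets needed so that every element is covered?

3

S3, S6, S9 together cover {1, 2, 3, 4, 5, 6, 7, 8, 9, 10} — every element.
No 2 of the 9 sets cover everything (all 36 pairs fall short), so 3 is minimum.
Greedy (largest uncovered first) would take S2, S6, S3, S9 — 4 sets — but 3 suffice.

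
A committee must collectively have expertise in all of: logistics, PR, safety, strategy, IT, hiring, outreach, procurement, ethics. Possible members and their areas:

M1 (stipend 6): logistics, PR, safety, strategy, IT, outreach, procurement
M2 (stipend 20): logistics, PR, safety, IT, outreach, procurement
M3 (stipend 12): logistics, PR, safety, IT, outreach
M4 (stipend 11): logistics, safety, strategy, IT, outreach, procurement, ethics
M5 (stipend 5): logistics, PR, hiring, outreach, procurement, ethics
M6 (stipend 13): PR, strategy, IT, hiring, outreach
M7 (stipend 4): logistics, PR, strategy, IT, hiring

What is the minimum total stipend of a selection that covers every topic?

M1, M5 cover every topic at stipend 6 + 5 = 11.
Any cover uses at least 2 members; among all covering selections none totals below 11.
Greedy by coverage-per-stipend would pick M7, M5, M1 for 15 — worse than the optimum 11.

11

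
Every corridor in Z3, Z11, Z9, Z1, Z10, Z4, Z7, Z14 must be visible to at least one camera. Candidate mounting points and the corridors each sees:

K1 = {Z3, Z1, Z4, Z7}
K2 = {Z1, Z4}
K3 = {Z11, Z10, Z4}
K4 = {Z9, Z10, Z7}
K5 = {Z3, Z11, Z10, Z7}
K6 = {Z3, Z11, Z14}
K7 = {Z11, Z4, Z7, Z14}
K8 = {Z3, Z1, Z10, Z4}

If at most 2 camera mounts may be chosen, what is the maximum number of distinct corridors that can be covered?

7

Choosing K7, K8 covers {Z3, Z11, Z1, Z10, Z4, Z7, Z14} — 7 corridors.
No choice of 2 camera mounts does better; here Z9 is left uncovered.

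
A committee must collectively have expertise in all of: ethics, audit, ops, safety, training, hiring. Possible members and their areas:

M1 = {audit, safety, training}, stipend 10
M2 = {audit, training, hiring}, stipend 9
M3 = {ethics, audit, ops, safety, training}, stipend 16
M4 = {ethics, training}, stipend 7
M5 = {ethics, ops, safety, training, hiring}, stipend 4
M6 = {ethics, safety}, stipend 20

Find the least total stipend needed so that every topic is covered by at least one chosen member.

13

M2, M5 cover every topic at stipend 9 + 4 = 13.
Any cover uses at least 2 members; among all covering selections none totals below 13.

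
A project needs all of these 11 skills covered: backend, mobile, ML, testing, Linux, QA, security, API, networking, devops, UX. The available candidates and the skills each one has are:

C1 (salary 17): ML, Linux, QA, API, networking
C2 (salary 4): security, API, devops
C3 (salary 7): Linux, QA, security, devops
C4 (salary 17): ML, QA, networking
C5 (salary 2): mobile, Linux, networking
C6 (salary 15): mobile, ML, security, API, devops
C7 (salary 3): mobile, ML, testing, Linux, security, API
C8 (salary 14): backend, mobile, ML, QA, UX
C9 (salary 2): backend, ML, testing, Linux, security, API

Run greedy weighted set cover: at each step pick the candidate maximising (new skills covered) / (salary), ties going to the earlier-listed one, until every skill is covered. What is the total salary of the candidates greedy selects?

25

Pick 1: C9 adds 6 new (backend, ML, testing, Linux, security, API) at salary 2 (ratio 6/2).
Pick 2: C5 adds 2 new (mobile, networking) at salary 2 (ratio 2/2).
Pick 3: C3 adds 2 new (QA, devops) at salary 7 (ratio 2/7).
Pick 4: C8 adds 1 new (UX) at salary 14 (ratio 1/14).
Greedy total salary: 2 + 2 + 7 + 14 = 25. (The true optimum is 22, so greedy overshoots here.)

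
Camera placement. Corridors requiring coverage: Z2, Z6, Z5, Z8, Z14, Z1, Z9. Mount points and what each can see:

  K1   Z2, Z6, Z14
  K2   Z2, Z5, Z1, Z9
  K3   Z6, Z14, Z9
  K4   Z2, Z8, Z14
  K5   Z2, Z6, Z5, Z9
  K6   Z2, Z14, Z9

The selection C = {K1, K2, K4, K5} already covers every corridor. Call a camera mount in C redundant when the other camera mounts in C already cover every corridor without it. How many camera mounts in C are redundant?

Drop K1: the rest still cover every corridor — redundant.
Drop K2: Z1 uncovered — not redundant.
Drop K4: Z8 uncovered — not redundant.
Drop K5: the rest still cover every corridor — redundant.
2 redundant: K1, K5.

2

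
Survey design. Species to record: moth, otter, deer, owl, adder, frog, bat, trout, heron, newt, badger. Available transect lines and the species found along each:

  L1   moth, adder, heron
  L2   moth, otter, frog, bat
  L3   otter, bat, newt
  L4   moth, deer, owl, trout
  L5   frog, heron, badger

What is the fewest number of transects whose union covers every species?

4

L1, L3, L4, L5 together cover {moth, otter, deer, owl, adder, frog, bat, trout, heron, newt, badger} — every species.
No 3 of the 5 transects cover everything (all 10 triples fall short), so 4 is minimum.
Greedy (largest uncovered first) would take L2, L4, L1, L3, L5 — 5 transects — but 4 suffice.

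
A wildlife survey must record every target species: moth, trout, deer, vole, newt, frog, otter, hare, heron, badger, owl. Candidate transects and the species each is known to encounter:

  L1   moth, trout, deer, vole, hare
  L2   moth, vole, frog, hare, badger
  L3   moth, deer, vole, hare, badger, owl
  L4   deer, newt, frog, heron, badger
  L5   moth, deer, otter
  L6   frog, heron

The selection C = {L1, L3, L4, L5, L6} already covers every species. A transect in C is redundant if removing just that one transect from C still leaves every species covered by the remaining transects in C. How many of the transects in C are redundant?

Drop L1: trout uncovered — not redundant.
Drop L3: owl uncovered — not redundant.
Drop L4: newt uncovered — not redundant.
Drop L5: otter uncovered — not redundant.
Drop L6: the rest still cover every species — redundant.
1 redundant: L6.

1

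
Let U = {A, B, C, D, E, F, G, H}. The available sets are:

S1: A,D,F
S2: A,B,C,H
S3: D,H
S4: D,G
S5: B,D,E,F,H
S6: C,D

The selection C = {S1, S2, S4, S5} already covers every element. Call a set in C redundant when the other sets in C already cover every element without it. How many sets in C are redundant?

1

Drop S1: the rest still cover every element — redundant.
Drop S2: C uncovered — not redundant.
Drop S4: G uncovered — not redundant.
Drop S5: E uncovered — not redundant.
1 redundant: S1.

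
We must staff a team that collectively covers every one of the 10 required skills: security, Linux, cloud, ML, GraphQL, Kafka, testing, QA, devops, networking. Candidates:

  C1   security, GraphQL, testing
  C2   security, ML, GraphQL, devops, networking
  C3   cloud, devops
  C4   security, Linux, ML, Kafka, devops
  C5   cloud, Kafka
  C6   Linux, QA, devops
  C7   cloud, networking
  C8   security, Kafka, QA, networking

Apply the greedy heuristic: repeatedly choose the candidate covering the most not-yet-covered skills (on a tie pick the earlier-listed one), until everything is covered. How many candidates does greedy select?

5

Pick 1: C2 covers 5 new skills (security, ML, GraphQL, devops, networking).
Pick 2: C4 covers 2 new skills (Linux, Kafka).
Pick 3: C1 covers 1 new skills (testing).
Pick 4: C3 covers 1 new skills (cloud).
Pick 5: C6 covers 1 new skills (QA).
Greedy uses 5 candidates. (The true minimum is 4.)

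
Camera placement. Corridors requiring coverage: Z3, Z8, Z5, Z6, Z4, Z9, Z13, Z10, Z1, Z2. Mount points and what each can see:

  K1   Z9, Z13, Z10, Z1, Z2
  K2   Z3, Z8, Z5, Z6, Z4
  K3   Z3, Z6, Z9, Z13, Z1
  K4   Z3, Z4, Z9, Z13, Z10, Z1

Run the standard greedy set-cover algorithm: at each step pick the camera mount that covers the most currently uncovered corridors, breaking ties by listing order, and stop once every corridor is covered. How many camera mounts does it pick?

3

Pick 1: K4 covers 6 new corridors (Z3, Z4, Z9, Z13, Z10, Z1).
Pick 2: K2 covers 3 new corridors (Z8, Z5, Z6).
Pick 3: K1 covers 1 new corridors (Z2).
Greedy uses 3 camera mounts. (The true minimum is 2.)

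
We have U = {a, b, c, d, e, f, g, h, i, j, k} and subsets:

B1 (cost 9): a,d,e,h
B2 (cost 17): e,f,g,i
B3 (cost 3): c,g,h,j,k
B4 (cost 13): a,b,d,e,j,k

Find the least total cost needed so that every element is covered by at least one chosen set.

33

B2, B3, B4 cover every element at cost 17 + 3 + 13 = 33.
Any cover uses at least 3 sets; among all covering selections none totals below 33.
Greedy by coverage-per-cost would pick B3, B1, B2, B4 for 42 — worse than the optimum 33.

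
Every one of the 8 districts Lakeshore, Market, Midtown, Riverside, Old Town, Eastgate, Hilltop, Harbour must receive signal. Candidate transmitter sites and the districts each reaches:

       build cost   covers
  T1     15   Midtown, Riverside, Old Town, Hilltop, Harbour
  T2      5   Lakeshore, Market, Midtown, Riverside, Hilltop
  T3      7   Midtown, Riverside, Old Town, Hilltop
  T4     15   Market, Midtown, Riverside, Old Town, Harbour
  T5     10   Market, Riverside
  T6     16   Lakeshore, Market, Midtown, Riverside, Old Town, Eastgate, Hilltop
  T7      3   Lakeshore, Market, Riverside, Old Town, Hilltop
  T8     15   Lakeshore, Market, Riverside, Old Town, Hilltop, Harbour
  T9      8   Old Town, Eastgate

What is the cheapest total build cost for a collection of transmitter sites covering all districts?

26

T1, T7, T9 cover every district at build cost 15 + 3 + 8 = 26.
Any cover uses at least 2 transmitter sites; among all covering selections none totals below 26.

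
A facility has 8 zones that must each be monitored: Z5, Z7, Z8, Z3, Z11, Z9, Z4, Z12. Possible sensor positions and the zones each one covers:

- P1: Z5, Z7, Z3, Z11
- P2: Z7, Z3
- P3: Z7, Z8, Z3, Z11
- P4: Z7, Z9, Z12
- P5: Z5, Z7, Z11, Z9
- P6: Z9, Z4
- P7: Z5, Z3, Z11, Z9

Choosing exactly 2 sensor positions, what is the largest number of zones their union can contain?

6

Choosing P1, P4 covers {Z5, Z7, Z3, Z11, Z9, Z12} — 6 zones.
No choice of 2 sensor positions does better; here Z8, Z4 are left uncovered.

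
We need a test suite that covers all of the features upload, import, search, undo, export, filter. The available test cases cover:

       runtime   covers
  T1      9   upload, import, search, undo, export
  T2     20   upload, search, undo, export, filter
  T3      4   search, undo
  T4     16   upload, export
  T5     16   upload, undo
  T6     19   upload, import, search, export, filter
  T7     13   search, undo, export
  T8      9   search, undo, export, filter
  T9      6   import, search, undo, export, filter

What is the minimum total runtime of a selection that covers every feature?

T1, T9 cover every feature at runtime 9 + 6 = 15.
Any cover uses at least 2 test cases; among all covering selections none totals below 15.

15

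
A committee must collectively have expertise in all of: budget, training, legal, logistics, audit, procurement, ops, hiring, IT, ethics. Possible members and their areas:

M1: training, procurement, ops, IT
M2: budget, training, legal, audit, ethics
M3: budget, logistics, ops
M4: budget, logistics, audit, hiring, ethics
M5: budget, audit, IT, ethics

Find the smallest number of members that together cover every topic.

3

M1, M2, M4 together cover {budget, training, legal, logistics, audit, procurement, ops, hiring, IT, ethics} — every topic.
No 2 of the 5 members cover everything (all 10 pairs fall short), so 3 is minimum.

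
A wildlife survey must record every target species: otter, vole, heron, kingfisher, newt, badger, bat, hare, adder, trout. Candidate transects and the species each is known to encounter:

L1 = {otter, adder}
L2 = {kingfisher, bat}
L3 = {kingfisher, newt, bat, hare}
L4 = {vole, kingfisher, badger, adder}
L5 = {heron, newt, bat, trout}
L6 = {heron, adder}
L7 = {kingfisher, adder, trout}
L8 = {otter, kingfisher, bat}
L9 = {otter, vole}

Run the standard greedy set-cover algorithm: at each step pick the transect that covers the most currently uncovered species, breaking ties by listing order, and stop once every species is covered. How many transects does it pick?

4

Pick 1: L3 covers 4 new species (kingfisher, newt, bat, hare).
Pick 2: L4 covers 3 new species (vole, badger, adder).
Pick 3: L5 covers 2 new species (heron, trout).
Pick 4: L1 covers 1 new species (otter).
Greedy uses 4 transects.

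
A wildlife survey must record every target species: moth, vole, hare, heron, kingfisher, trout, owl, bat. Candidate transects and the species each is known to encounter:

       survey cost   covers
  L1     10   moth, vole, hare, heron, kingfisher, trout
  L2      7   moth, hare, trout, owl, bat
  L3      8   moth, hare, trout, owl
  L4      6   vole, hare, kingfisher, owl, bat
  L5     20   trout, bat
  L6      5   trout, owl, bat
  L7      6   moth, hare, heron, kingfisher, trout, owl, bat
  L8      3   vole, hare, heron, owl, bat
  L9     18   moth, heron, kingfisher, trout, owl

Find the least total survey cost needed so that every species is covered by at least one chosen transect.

9

L7, L8 cover every species at survey cost 6 + 3 = 9.
Any cover uses at least 2 transects; among all covering selections none totals below 9.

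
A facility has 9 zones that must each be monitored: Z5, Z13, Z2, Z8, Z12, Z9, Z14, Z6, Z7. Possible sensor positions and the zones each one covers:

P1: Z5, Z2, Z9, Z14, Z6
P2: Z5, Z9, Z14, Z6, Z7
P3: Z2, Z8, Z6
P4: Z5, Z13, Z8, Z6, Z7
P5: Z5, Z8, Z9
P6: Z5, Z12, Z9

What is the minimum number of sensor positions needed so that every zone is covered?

3

P1, P4, P6 together cover {Z5, Z13, Z2, Z8, Z12, Z9, Z14, Z6, Z7} — every zone.
No 2 of the 6 sensor positions cover everything (all 15 pairs fall short), so 3 is minimum.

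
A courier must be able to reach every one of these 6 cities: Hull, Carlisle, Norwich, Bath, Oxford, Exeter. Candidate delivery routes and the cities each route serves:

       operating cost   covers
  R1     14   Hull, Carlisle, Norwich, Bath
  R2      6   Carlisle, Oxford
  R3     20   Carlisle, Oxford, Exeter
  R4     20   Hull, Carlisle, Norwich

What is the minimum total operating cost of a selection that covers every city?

R1, R3 cover every city at operating cost 14 + 20 = 34.
Any cover uses at least 2 routes; among all covering selections none totals below 34.
Greedy by coverage-per-operating cost would pick R2, R1, R3 for 40 — worse than the optimum 34.

34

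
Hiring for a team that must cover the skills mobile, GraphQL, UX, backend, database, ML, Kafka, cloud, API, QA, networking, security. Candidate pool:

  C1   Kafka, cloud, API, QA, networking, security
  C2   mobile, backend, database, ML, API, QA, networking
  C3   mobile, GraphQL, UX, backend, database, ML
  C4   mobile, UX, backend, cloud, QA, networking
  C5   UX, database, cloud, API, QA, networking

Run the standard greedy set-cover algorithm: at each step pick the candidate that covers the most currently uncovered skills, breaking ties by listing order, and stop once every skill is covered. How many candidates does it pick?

3

Pick 1: C2 covers 7 new skills (mobile, backend, database, ML, API, QA, networking).
Pick 2: C1 covers 3 new skills (Kafka, cloud, security).
Pick 3: C3 covers 2 new skills (GraphQL, UX).
Greedy uses 3 candidates. (The true minimum is 2.)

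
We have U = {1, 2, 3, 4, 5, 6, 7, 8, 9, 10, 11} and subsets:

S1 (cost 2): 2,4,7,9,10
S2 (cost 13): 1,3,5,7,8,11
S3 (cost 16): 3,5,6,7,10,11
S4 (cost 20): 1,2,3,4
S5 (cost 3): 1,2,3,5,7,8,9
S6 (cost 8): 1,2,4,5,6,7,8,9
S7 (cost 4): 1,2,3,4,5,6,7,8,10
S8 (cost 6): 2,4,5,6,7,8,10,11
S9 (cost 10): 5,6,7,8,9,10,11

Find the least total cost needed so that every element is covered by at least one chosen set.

S5, S8 cover every element at cost 3 + 6 = 9.
Any cover uses at least 2 sets; among all covering selections none totals below 9.

9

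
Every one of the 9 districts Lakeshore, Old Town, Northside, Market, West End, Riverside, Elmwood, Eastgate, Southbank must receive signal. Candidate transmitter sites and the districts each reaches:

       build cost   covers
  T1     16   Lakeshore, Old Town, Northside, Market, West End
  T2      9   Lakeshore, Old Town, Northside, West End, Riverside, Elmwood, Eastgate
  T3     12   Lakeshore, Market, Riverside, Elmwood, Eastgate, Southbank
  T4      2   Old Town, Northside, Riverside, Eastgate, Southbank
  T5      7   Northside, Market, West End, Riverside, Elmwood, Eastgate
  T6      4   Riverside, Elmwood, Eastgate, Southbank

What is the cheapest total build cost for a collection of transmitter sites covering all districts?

T2, T4, T5 cover every district at build cost 9 + 2 + 7 = 18.
Any cover uses at least 2 transmitter sites; among all covering selections none totals below 18.

18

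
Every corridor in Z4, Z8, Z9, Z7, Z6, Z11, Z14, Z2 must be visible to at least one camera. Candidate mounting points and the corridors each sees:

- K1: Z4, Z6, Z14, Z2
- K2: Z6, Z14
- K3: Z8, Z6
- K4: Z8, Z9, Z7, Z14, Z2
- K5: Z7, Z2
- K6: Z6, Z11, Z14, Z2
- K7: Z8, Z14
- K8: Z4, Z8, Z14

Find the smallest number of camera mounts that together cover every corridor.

3

K1, K4, K6 together cover {Z4, Z8, Z9, Z7, Z6, Z11, Z14, Z2} — every corridor.
No 2 of the 8 camera mounts cover everything (all 28 pairs fall short), so 3 is minimum.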